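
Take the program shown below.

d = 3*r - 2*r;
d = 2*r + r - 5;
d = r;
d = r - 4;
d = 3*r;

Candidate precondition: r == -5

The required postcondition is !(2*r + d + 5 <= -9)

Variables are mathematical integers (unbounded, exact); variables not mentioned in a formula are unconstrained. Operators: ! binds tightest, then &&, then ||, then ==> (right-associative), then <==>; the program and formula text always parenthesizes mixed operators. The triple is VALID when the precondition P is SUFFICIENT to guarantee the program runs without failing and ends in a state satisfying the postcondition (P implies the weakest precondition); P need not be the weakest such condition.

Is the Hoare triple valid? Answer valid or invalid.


Working backward. After the program, the postcondition !(2*r + d + 5 <= -9) must hold; in canonical form it is !(d + 2*r <= -14).
Before d := 3*r: !(5*r <= -14)
Before d := r - 4: !(5*r <= -14)
Before d := r: !(5*r <= -14)
Before d := 2*r + r - 5: !(5*r <= -14)
Before d := 3*r - 2*r: !(5*r <= -14)
The weakest precondition is !(5*r <= -14).
Check whether r == -5 implies it.
Countermodel: at the initial state r = -5, the precondition holds but the weakest precondition fails.
Answer: invalid


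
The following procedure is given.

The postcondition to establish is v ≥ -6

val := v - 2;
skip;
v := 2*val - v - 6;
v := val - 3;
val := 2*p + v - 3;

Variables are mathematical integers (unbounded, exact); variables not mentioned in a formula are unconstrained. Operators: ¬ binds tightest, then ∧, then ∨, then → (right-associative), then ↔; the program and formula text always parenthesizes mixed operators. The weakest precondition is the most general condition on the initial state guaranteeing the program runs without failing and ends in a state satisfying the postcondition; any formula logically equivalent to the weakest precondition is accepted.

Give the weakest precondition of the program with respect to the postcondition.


Working backward. After the program, v ≥ -6 must hold.
Before val := 2*p + v - 3: v ≥ -6
Before v := val - 3: val ≥ -3
Before v := 2*val - v - 6: val ≥ -3
Before skip: val ≥ -3
Before val := v - 2: v ≥ -1
Answer: WP = v ≥ -1


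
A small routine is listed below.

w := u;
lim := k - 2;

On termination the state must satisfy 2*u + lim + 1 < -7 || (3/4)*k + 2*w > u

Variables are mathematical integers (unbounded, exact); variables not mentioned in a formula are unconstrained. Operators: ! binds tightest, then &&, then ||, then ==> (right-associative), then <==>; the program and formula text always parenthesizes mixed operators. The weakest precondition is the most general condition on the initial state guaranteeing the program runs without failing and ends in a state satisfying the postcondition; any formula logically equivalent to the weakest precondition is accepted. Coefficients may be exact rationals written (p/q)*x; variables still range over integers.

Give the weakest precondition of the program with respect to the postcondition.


Working backward. After the program, the postcondition 2*u + lim + 1 < -7 || (3/4)*k + 2*w > u must hold; in canonical form it is lim + 2*u < -8 || (3/4)*k + 2*w > u.
Before lim := k - 2: k + 2*u < -6 || (3/4)*k + 2*w > u
Before w := u: k + 2*u < -6 || (3/4)*k + u > 0
Answer: WP = k + 2*u < -6 || (3/4)*k + u > 0


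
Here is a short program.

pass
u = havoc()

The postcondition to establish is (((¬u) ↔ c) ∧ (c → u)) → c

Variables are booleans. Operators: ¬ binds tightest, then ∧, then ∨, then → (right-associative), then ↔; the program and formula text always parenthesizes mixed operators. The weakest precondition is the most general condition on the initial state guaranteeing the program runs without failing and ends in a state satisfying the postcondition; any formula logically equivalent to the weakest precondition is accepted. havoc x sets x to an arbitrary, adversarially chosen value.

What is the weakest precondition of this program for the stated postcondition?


Working backward. After the program, (((¬u) ↔ c) ∧ (c → u)) → c must hold.
Before havoc u: (¬c) → c
Before skip: (¬c) → c
Answer: WP = (¬c) → c


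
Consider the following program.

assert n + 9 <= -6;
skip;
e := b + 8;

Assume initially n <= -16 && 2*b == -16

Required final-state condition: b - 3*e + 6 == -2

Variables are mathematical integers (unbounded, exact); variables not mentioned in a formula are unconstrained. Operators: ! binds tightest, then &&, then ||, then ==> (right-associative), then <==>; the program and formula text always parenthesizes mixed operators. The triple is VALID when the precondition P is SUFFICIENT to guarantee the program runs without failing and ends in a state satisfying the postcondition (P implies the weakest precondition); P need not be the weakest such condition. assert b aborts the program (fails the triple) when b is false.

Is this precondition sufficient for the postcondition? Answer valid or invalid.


Working backward. After the program, the postcondition b - 3*e + 6 == -2 must hold; in canonical form it is b == 3*e - 8.
Before e := b + 8: 2*b == -16
Before skip: 2*b == -16
Before assert n + 9 <= -6: n <= -15 && 2*b == -16
The weakest precondition is n <= -15 && 2*b == -16.
Check whether n <= -16 && 2*b == -16 implies it.
Every state satisfying the precondition satisfies the weakest precondition: the implication holds.
Answer: valid


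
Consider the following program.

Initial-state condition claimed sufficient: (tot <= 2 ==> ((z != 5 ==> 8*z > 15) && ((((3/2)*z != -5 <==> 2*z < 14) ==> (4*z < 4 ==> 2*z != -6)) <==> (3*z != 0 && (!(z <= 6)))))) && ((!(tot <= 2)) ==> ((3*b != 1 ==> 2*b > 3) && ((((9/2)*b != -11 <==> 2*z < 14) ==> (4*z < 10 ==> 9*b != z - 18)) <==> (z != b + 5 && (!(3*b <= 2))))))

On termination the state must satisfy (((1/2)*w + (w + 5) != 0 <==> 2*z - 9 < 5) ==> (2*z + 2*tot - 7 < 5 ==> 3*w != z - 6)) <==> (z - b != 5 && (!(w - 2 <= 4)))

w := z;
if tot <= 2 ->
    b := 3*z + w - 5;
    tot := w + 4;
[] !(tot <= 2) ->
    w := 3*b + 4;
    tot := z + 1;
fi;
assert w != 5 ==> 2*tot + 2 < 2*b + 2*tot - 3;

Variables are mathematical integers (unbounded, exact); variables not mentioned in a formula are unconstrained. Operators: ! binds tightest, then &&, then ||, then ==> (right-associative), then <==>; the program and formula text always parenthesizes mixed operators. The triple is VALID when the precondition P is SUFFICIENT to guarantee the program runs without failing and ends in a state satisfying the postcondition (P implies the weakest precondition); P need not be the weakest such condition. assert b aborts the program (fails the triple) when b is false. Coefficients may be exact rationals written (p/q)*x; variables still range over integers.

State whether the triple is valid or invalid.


Working backward. After the program, the postcondition (((1/2)*w + (w + 5) != 0 <==> 2*z - 9 < 5) ==> (2*z + 2*tot - 7 < 5 ==> 3*w != z - 6)) <==> (z - b != 5 && (!(w - 2 <= 4))) must hold; in canonical form it is (((3/2)*w != -5 <==> 2*z < 14) ==> (2*tot + 2*z < 12 ==> 3*w != z - 6)) <==> (z != b + 5 && (!(w <= 6))).
Before assert w != 5 ==> 2*tot + 2 < 2*b + 2*tot - 3: (w != 5 ==> 2*b > 5) && ((((3/2)*w != -5 <==> 2*z < 14) ==> (2*tot + 2*z < 12 ==> 3*w != z - 6)) <==> (z != b + 5 && (!(w <= 6))))
Then branch requires (w != 5 ==> 2*w + 6*z > 15) && ((((3/2)*w != -5 <==> 2*z < 14) ==> (2*w + 2*z < 4 ==> 3*w != z - 6)) <==> (w + 2*z != 0 && (!(w <= 6)))); else branch requires (3*b != 1 ==> 2*b > 5) && ((((9/2)*b != -11 <==> 2*z < 14) ==> (4*z < 10 ==> 9*b != z - 18)) <==> (z != b + 5 && (!(3*b <= 2)))).
Before the if: (tot <= 2 ==> ((w != 5 ==> 2*w + 6*z > 15) && ((((3/2)*w != -5 <==> 2*z < 14) ==> (2*w + 2*z < 4 ==> 3*w != z - 6)) <==> (w + 2*z != 0 && (!(w <= 6)))))) && ((!(tot <= 2)) ==> ((3*b != 1 ==> 2*b > 5) && ((((9/2)*b != -11 <==> 2*z < 14) ==> (4*z < 10 ==> 9*b != z - 18)) <==> (z != b + 5 && (!(3*b <= 2))))))
Before w := z: (tot <= 2 ==> ((z != 5 ==> 8*z > 15) && ((((3/2)*z != -5 <==> 2*z < 14) ==> (4*z < 4 ==> 2*z != -6)) <==> (3*z != 0 && (!(z <= 6)))))) && ((!(tot <= 2)) ==> ((3*b != 1 ==> 2*b > 5) && ((((9/2)*b != -11 <==> 2*z < 14) ==> (4*z < 10 ==> 9*b != z - 18)) <==> (z != b + 5 && (!(3*b <= 2))))))
The weakest precondition is (tot <= 2 ==> ((z != 5 ==> 8*z > 15) && ((((3/2)*z != -5 <==> 2*z < 14) ==> (4*z < 4 ==> 2*z != -6)) <==> (3*z != 0 && (!(z <= 6)))))) && ((!(tot <= 2)) ==> ((3*b != 1 ==> 2*b > 5) && ((((9/2)*b != -11 <==> 2*z < 14) ==> (4*z < 10 ==> 9*b != z - 18)) <==> (z != b + 5 && (!(3*b <= 2)))))).
Check whether (tot <= 2 ==> ((z != 5 ==> 8*z > 15) && ((((3/2)*z != -5 <==> 2*z < 14) ==> (4*z < 4 ==> 2*z != -6)) <==> (3*z != 0 && (!(z <= 6)))))) && ((!(tot <= 2)) ==> ((3*b != 1 ==> 2*b > 3) && ((((9/2)*b != -11 <==> 2*z < 14) ==> (4*z < 10 ==> 9*b != z - 18)) <==> (z != b + 5 && (!(3*b <= 2)))))) implies it.
Countermodel: at the initial state b = 2, tot = 3, z = 37, the precondition holds but the weakest precondition fails.
Answer: invalid


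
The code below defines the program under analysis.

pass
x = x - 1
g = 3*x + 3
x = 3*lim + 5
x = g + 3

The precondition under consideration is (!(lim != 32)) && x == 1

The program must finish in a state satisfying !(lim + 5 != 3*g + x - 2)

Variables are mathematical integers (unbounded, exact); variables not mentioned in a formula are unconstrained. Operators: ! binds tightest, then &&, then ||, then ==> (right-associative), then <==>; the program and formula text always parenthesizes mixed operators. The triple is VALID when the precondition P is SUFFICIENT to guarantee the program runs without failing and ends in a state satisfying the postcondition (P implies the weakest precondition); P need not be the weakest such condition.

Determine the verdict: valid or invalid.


Working backward. After the program, the postcondition !(lim + 5 != 3*g + x - 2) must hold; in canonical form it is !(lim != 3*g + x - 7).
Before x := g + 3: !(lim != 4*g - 4)
Before x := 3*lim + 5: !(lim != 4*g - 4)
Before g := 3*x + 3: !(lim != 12*x + 8)
Before x := x - 1: !(lim != 12*x - 4)
Before skip: !(lim != 12*x - 4)
The weakest precondition is !(lim != 12*x - 4).
Check whether (!(lim != 32)) && x == 1 implies it.
Countermodel: at the initial state lim = 32, x = 1, the precondition holds but the weakest precondition fails.
Answer: invalid


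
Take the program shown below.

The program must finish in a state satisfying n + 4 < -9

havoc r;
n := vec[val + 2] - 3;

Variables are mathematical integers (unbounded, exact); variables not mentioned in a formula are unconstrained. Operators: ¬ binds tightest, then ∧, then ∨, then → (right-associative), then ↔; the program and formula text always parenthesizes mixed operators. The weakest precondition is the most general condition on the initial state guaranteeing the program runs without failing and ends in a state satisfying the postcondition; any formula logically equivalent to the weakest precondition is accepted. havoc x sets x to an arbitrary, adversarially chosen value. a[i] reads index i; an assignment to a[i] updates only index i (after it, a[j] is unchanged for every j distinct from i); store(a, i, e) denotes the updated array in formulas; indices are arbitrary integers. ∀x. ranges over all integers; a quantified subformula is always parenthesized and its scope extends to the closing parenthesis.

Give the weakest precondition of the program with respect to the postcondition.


Working backward. After the program, the postcondition n + 4 < -9 must hold; in canonical form it is n < -13.
Before n := vec[val + 2] - 3: vec[val + 2] < -10
Before havoc r: vec[val + 2] < -10
Answer: WP = vec[val + 2] < -10


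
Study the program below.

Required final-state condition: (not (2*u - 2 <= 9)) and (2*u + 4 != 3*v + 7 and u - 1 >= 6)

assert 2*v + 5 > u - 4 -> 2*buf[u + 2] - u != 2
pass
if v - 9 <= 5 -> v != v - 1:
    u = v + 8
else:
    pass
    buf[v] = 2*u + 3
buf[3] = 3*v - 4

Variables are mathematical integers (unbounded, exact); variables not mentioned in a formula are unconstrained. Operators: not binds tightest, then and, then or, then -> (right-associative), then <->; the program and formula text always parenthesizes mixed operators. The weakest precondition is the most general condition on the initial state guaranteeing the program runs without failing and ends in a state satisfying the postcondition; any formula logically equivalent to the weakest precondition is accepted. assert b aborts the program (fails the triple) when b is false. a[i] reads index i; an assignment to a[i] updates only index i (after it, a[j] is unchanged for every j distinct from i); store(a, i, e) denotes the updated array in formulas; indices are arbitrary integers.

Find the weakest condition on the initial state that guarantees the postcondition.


Working backward. After the program, the postcondition (not (2*u - 2 <= 9)) and (2*u + 4 != 3*v + 7 and u - 1 >= 6) must hold; in canonical form it is (not (2*u <= 11)) and 2*u != 3*v + 3 and u >= 7.
Before buf[3] := 3*v - 4: (not (2*u <= 11)) and 2*u != 3*v + 3 and u >= 7
Then branch requires (not (2*v <= -5)) and v != 13 and v >= -1; else branch requires (not (2*u <= 11)) and 2*u != 3*v + 3 and u >= 7.
Before the if: (not (2*v <= -5)) and v != 13 and v >= -1
Before skip: (not (2*v <= -5)) and v != 13 and v >= -1
Before assert 2*v + 5 > u - 4 -> 2*buf[u + 2] - u != 2: (2*v > u - 9 -> 2*buf[u + 2] != u + 2) and (not (2*v <= -5)) and v != 13 and v >= -1
Answer: WP = (2*v > u - 9 -> 2*buf[u + 2] != u + 2) and (not (2*v <= -5)) and v != 13 and v >= -1


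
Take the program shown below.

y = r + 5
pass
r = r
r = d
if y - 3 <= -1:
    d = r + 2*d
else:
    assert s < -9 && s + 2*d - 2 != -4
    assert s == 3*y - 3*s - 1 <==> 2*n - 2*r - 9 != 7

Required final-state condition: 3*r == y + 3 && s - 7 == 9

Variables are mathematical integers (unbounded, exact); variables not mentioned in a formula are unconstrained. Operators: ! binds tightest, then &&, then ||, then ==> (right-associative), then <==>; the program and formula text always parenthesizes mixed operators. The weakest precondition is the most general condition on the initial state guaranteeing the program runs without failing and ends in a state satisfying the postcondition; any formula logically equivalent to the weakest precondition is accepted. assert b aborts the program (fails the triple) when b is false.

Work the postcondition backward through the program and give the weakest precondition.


Working backward. After the program, the postcondition 3*r == y + 3 && s - 7 == 9 must hold; in canonical form it is 3*r == y + 3 && s == 16.
Then branch requires 3*r == y + 3 && s == 16; else branch requires s < -9 && 2*d + s != -2 && (4*s == 3*y - 1 <==> 2*n != 2*r + 16) && 3*r == y + 3 && s == 16.
Before the if: (y <= 2 ==> (3*r == y + 3 && s == 16)) && ((!(y <= 2)) ==> (s < -9 && 2*d + s != -2 && (4*s == 3*y - 1 <==> 2*n != 2*r + 16) && 3*r == y + 3 && s == 16))
Before r := d: (y <= 2 ==> (3*d == y + 3 && s == 16)) && ((!(y <= 2)) ==> (s < -9 && 2*d + s != -2 && (4*s == 3*y - 1 <==> 2*n != 2*d + 16) && 3*d == y + 3 && s == 16))
Before r := r: (y <= 2 ==> (3*d == y + 3 && s == 16)) && ((!(y <= 2)) ==> (s < -9 && 2*d + s != -2 && (4*s == 3*y - 1 <==> 2*n != 2*d + 16) && 3*d == y + 3 && s == 16))
Before skip: (y <= 2 ==> (3*d == y + 3 && s == 16)) && ((!(y <= 2)) ==> (s < -9 && 2*d + s != -2 && (4*s == 3*y - 1 <==> 2*n != 2*d + 16) && 3*d == y + 3 && s == 16))
Before y := r + 5: (r <= -3 ==> (3*d == r + 8 && s == 16)) && ((!(r <= -3)) ==> (s < -9 && 2*d + s != -2 && (4*s == 3*r + 14 <==> 2*n != 2*d + 16) && 3*d == r + 8 && s == 16))
Answer: WP = (r <= -3 ==> (3*d == r + 8 && s == 16)) && ((!(r <= -3)) ==> (s < -9 && 2*d + s != -2 && (4*s == 3*r + 14 <==> 2*n != 2*d + 16) && 3*d == r + 8 && s == 16))


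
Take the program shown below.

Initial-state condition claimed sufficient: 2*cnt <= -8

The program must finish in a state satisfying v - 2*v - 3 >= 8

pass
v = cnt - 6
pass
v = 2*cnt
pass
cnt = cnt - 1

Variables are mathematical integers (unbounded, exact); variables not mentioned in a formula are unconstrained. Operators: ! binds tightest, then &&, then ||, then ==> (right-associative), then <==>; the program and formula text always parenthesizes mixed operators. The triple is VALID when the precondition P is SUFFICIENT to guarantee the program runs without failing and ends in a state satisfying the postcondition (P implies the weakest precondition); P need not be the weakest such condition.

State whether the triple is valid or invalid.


Working backward. After the program, the postcondition v - 2*v - 3 >= 8 must hold; in canonical form it is v <= -11.
Before cnt := cnt - 1: v <= -11
Before skip: v <= -11
Before v := 2*cnt: 2*cnt <= -11
Before skip: 2*cnt <= -11
Before v := cnt - 6: 2*cnt <= -11
Before skip: 2*cnt <= -11
The weakest precondition is 2*cnt <= -11.
Check whether 2*cnt <= -8 implies it.
Countermodel: at the initial state cnt = -5, the precondition holds but the weakest precondition fails.
Answer: invalid


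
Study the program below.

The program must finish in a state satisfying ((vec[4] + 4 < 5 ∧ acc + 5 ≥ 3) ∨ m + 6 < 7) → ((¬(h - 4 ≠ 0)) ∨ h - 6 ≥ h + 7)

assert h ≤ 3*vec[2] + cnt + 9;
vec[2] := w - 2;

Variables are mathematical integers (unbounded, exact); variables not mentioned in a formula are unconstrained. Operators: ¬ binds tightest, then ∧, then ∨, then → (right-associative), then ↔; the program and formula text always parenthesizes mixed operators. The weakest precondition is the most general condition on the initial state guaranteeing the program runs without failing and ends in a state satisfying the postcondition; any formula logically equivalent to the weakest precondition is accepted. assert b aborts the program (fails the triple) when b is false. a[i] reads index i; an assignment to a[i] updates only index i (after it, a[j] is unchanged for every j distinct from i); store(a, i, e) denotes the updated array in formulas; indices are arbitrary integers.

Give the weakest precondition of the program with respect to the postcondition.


Working backward. After the program, the postcondition ((vec[4] + 4 < 5 ∧ acc + 5 ≥ 3) ∨ m + 6 < 7) → ((¬(h - 4 ≠ 0)) ∨ h - 6 ≥ h + 7) must hold; in canonical form it is ((vec[4] < 1 ∧ acc ≥ -2) ∨ m < 1) → (¬(h ≠ 4)).
Before vec[2] := w - 2: ((vec[4] < 1 ∧ acc ≥ -2) ∨ m < 1) → (¬(h ≠ 4))
Before assert h ≤ 3*vec[2] + cnt + 9: h ≤ 3*vec[2] + cnt + 9 ∧ (((vec[4] < 1 ∧ acc ≥ -2) ∨ m < 1) → (¬(h ≠ 4)))
Answer: WP = h ≤ 3*vec[2] + cnt + 9 ∧ (((vec[4] < 1 ∧ acc ≥ -2) ∨ m < 1) → (¬(h ≠ 4)))


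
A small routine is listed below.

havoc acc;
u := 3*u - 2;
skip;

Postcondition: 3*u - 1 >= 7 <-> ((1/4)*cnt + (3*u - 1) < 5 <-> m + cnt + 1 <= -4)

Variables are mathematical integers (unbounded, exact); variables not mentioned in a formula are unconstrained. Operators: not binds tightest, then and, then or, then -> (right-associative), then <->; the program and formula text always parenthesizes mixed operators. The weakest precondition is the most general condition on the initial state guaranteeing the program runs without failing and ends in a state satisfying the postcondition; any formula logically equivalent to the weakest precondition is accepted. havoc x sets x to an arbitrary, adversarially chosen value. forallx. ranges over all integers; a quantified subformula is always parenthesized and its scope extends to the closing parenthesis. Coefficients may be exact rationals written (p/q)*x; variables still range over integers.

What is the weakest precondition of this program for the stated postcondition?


Working backward. After the program, the postcondition 3*u - 1 >= 7 <-> ((1/4)*cnt + (3*u - 1) < 5 <-> m + cnt + 1 <= -4) must hold; in canonical form it is 3*u >= 8 <-> ((1/4)*cnt + 3*u < 6 <-> cnt + m <= -5).
Before skip: 3*u >= 8 <-> ((1/4)*cnt + 3*u < 6 <-> cnt + m <= -5)
Before u := 3*u - 2: 9*u >= 14 <-> ((1/4)*cnt + 9*u < 12 <-> cnt + m <= -5)
Before havoc acc: 9*u >= 14 <-> ((1/4)*cnt + 9*u < 12 <-> cnt + m <= -5)
Answer: WP = 9*u >= 14 <-> ((1/4)*cnt + 9*u < 12 <-> cnt + m <= -5)


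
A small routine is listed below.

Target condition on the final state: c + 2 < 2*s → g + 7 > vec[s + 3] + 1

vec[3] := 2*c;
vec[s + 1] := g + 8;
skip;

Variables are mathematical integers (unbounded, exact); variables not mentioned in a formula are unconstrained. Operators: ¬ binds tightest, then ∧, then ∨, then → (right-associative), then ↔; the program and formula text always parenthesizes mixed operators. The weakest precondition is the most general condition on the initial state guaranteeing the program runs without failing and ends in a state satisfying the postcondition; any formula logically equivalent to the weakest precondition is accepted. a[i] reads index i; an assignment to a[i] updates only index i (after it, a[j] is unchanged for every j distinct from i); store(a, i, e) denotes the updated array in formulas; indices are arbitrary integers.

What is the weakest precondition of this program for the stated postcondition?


Working backward. After the program, the postcondition c + 2 < 2*s → g + 7 > vec[s + 3] + 1 must hold; in canonical form it is c < 2*s - 2 → g > vec[s + 3] - 6.
Before skip: c < 2*s - 2 → g > vec[s + 3] - 6
Before vec[s + 1] := g + 8: c < 2*s - 2 → g > store(vec, s + 1, g + 8)[s + 3] - 6
Before vec[3] := 2*c: c < 2*s - 2 → g > store(store(vec, 3, 2*c), s + 1, g + 8)[s + 3] - 6
Answer: WP = c < 2*s - 2 → g > store(store(vec, 3, 2*c), s + 1, g + 8)[s + 3] - 6


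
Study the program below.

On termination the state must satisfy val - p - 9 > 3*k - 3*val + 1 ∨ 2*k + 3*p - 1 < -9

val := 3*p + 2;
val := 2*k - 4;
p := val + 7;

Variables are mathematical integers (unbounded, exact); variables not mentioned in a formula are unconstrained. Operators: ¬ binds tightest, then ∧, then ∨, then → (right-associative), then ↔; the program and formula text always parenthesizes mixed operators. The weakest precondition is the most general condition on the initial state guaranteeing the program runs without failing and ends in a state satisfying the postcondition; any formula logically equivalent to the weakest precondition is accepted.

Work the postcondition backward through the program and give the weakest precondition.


Working backward. After the program, the postcondition val - p - 9 > 3*k - 3*val + 1 ∨ 2*k + 3*p - 1 < -9 must hold; in canonical form it is 4*val > 3*k + p + 10 ∨ 2*k + 3*p < -8.
Before p := val + 7: 3*val > 3*k + 17 ∨ 2*k + 3*val < -29
Before val := 2*k - 4: 3*k > 29 ∨ 8*k < -17
Before val := 3*p + 2: 3*k > 29 ∨ 8*k < -17
Answer: WP = 3*k > 29 ∨ 8*k < -17


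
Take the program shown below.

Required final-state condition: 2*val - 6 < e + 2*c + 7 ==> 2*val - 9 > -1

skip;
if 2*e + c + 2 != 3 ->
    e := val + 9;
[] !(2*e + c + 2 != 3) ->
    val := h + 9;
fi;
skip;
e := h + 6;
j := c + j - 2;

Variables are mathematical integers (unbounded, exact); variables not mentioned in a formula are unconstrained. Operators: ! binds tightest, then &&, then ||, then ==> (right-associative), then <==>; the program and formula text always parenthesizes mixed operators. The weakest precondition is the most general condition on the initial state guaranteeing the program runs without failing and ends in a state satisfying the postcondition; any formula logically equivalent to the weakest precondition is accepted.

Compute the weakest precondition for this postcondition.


Working backward. After the program, the postcondition 2*val - 6 < e + 2*c + 7 ==> 2*val - 9 > -1 must hold; in canonical form it is 2*val < 2*c + e + 13 ==> 2*val > 8.
Before j := c + j - 2: 2*val < 2*c + e + 13 ==> 2*val > 8
Before e := h + 6: 2*val < 2*c + h + 19 ==> 2*val > 8
Before skip: 2*val < 2*c + h + 19 ==> 2*val > 8
Then branch requires 2*val < 2*c + h + 19 ==> 2*val > 8; else branch requires h < 2*c + 1 ==> 2*h > -10.
Before the if: (c + 2*e != 1 ==> (2*val < 2*c + h + 19 ==> 2*val > 8)) && ((!(c + 2*e != 1)) ==> (h < 2*c + 1 ==> 2*h > -10))
Before skip: (c + 2*e != 1 ==> (2*val < 2*c + h + 19 ==> 2*val > 8)) && ((!(c + 2*e != 1)) ==> (h < 2*c + 1 ==> 2*h > -10))
Answer: WP = (c + 2*e != 1 ==> (2*val < 2*c + h + 19 ==> 2*val > 8)) && ((!(c + 2*e != 1)) ==> (h < 2*c + 1 ==> 2*h > -10))


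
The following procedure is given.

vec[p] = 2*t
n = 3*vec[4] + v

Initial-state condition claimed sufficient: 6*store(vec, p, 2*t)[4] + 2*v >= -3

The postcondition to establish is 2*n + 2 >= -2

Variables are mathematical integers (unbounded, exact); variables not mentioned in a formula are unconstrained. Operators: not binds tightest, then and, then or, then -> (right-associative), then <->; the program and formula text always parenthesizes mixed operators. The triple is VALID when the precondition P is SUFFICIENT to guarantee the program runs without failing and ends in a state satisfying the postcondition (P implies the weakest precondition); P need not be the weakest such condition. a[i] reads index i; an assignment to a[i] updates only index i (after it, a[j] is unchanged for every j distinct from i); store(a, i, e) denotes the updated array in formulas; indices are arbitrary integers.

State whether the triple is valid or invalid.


Working backward. After the program, the postcondition 2*n + 2 >= -2 must hold; in canonical form it is 2*n >= -4.
Before n := 3*vec[4] + v: 6*vec[4] + 2*v >= -4
Before vec[p] := 2*t: 6*store(vec, p, 2*t)[4] + 2*v >= -4
The weakest precondition is 6*store(vec, p, 2*t)[4] + 2*v >= -4.
Check whether 6*store(vec, p, 2*t)[4] + 2*v >= -3 implies it.
Every state satisfying the precondition satisfies the weakest precondition: the implication holds.
Answer: valid


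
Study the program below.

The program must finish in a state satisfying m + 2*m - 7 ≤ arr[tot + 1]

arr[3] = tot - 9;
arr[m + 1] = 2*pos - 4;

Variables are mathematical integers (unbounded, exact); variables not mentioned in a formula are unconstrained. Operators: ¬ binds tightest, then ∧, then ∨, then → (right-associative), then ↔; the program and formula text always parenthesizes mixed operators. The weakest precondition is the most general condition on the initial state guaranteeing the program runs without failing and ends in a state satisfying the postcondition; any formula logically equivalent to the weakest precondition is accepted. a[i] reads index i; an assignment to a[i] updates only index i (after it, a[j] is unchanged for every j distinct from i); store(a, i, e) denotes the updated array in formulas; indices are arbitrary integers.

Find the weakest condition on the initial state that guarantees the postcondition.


Working backward. After the program, the postcondition m + 2*m - 7 ≤ arr[tot + 1] must hold; in canonical form it is 3*m ≤ arr[tot + 1] + 7.
Before arr[m + 1] := 2*pos - 4: 3*m ≤ store(arr, m + 1, 2*pos - 4)[tot + 1] + 7
Before arr[3] := tot - 9: 3*m ≤ store(store(arr, 3, tot - 9), m + 1, 2*pos - 4)[tot + 1] + 7
Answer: WP = 3*m ≤ store(store(arr, 3, tot - 9), m + 1, 2*pos - 4)[tot + 1] + 7


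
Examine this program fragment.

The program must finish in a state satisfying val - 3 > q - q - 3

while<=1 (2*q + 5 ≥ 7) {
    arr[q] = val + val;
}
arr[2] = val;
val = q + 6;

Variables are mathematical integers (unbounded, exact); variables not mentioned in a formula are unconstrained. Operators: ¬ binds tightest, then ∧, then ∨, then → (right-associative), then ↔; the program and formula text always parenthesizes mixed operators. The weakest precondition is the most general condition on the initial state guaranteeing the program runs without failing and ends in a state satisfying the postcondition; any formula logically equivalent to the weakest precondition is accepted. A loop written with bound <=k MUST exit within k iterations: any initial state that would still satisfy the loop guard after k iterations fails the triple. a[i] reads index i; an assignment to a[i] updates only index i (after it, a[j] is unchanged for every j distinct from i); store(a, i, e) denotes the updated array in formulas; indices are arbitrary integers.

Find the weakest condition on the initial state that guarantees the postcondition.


Working backward. After the program, the postcondition val - 3 > q - q - 3 must hold; in canonical form it is val > 0.
Before val := q + 6: q > -6
Before arr[2] := val: q > -6
Before the loop (bound <=1), unroll the exhaustion recursion (WP_0 = exit-now case; WP_j = one more guarded iteration, up to j = 1):
  WP_0: (¬(2*q ≥ 2)) ∧ q > -6
  WP_1: (2*q ≥ 2 → ((¬(2*q ≥ 2)) ∧ q > -6)) ∧ ((¬(2*q ≥ 2)) → q > -6)
So before the loop: (2*q ≥ 2 → ((¬(2*q ≥ 2)) ∧ q > -6)) ∧ ((¬(2*q ≥ 2)) → q > -6)
Answer: WP = (2*q ≥ 2 → ((¬(2*q ≥ 2)) ∧ q > -6)) ∧ ((¬(2*q ≥ 2)) → q > -6)


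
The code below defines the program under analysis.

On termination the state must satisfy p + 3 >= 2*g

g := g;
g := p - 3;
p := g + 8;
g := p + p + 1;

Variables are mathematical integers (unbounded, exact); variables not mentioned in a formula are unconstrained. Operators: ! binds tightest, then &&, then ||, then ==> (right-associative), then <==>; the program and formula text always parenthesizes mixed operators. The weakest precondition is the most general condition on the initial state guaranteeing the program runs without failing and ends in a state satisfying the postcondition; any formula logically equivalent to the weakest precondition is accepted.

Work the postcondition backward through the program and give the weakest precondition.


Working backward. After the program, the postcondition p + 3 >= 2*g must hold; in canonical form it is p >= 2*g - 3.
Before g := p + p + 1: 3*p <= 1
Before p := g + 8: 3*g <= -23
Before g := p - 3: 3*p <= -14
Before g := g: 3*p <= -14
Answer: WP = 3*p <= -14


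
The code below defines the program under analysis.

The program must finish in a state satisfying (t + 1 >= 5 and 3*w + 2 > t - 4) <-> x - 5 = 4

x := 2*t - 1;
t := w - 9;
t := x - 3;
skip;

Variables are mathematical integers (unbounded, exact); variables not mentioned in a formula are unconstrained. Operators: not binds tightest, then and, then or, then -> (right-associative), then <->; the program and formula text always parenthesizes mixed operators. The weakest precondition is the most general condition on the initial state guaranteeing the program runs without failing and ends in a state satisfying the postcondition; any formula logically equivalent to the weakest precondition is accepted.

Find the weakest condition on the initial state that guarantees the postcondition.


Working backward. After the program, the postcondition (t + 1 >= 5 and 3*w + 2 > t - 4) <-> x - 5 = 4 must hold; in canonical form it is (t >= 4 and 3*w > t - 6) <-> x = 9.
Before skip: (t >= 4 and 3*w > t - 6) <-> x = 9
Before t := x - 3: (x >= 7 and 3*w > x - 9) <-> x = 9
Before t := w - 9: (x >= 7 and 3*w > x - 9) <-> x = 9
Before x := 2*t - 1: (2*t >= 8 and 3*w > 2*t - 10) <-> 2*t = 10
Answer: WP = (2*t >= 8 and 3*w > 2*t - 10) <-> 2*t = 10


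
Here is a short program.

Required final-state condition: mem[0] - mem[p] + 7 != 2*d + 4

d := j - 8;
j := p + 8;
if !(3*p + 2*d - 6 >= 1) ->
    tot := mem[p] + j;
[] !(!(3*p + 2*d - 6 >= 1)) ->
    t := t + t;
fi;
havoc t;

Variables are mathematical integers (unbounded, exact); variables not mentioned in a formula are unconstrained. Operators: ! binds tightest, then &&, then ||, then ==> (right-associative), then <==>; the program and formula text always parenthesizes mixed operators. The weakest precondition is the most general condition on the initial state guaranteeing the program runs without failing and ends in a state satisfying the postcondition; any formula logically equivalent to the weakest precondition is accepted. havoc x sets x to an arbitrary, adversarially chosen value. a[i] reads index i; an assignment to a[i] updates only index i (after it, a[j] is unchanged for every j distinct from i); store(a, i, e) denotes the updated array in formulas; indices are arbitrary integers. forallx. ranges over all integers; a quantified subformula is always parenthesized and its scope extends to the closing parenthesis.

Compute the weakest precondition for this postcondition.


Working backward. After the program, the postcondition mem[0] - mem[p] + 7 != 2*d + 4 must hold; in canonical form it is mem[0] != mem[p] + 2*d - 3.
Before havoc t: mem[0] != mem[p] + 2*d - 3
Then branch requires mem[0] != mem[p] + 2*d - 3; else branch requires mem[0] != mem[p] + 2*d - 3.
Before the if: ((!(2*d + 3*p >= 7)) ==> mem[0] != mem[p] + 2*d - 3) && (2*d + 3*p >= 7 ==> mem[0] != mem[p] + 2*d - 3)
Before j := p + 8: ((!(2*d + 3*p >= 7)) ==> mem[0] != mem[p] + 2*d - 3) && (2*d + 3*p >= 7 ==> mem[0] != mem[p] + 2*d - 3)
Before d := j - 8: ((!(2*j + 3*p >= 23)) ==> mem[0] != mem[p] + 2*j - 19) && (2*j + 3*p >= 23 ==> mem[0] != mem[p] + 2*j - 19)
Answer: WP = ((!(2*j + 3*p >= 23)) ==> mem[0] != mem[p] + 2*j - 19) && (2*j + 3*p >= 23 ==> mem[0] != mem[p] + 2*j - 19)


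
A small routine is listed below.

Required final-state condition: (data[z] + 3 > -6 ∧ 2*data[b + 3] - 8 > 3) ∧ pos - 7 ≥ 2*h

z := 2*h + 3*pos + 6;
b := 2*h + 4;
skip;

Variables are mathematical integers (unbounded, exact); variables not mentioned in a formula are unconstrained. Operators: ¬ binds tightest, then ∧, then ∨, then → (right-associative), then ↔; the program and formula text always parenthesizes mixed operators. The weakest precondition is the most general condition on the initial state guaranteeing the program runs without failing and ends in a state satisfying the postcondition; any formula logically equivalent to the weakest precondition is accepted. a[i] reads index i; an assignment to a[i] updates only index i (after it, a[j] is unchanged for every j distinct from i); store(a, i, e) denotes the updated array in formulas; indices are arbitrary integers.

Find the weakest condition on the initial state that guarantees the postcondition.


Working backward. After the program, the postcondition (data[z] + 3 > -6 ∧ 2*data[b + 3] - 8 > 3) ∧ pos - 7 ≥ 2*h must hold; in canonical form it is data[z] > -9 ∧ 2*data[b + 3] > 11 ∧ pos ≥ 2*h + 7.
Before skip: data[z] > -9 ∧ 2*data[b + 3] > 11 ∧ pos ≥ 2*h + 7
Before b := 2*h + 4: data[z] > -9 ∧ 2*data[2*h + 7] > 11 ∧ pos ≥ 2*h + 7
Before z := 2*h + 3*pos + 6: data[2*h + 3*pos + 6] > -9 ∧ 2*data[2*h + 7] > 11 ∧ pos ≥ 2*h + 7
Answer: WP = data[2*h + 3*pos + 6] > -9 ∧ 2*data[2*h + 7] > 11 ∧ pos ≥ 2*h + 7


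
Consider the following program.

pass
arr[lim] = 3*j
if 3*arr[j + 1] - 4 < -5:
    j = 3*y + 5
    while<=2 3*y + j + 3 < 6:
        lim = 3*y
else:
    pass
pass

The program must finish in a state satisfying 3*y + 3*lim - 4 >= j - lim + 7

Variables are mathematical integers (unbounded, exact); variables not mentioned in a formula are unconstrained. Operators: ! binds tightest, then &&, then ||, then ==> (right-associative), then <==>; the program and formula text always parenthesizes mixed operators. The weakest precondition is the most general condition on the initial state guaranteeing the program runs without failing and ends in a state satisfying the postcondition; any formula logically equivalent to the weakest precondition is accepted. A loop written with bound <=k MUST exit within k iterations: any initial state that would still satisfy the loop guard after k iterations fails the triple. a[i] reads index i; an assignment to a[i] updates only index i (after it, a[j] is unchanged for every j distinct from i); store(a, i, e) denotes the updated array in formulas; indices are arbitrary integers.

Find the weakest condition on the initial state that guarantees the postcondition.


Working backward. After the program, the postcondition 3*y + 3*lim - 4 >= j - lim + 7 must hold; in canonical form it is 4*lim + 3*y >= j + 11.
Before skip: 4*lim + 3*y >= j + 11
Then branch requires (6*y < -2 ==> ((6*y < -2 ==> ((!(6*y < -2)) && 12*y >= 16)) && ((!(6*y < -2)) ==> 12*y >= 16))) && ((!(6*y < -2)) ==> 4*lim >= 16); else branch requires 4*lim + 3*y >= j + 11.
Before the if: (3*arr[j + 1] < -1 ==> ((6*y < -2 ==> ((6*y < -2 ==> ((!(6*y < -2)) && 12*y >= 16)) && ((!(6*y < -2)) ==> 12*y >= 16))) && ((!(6*y < -2)) ==> 4*lim >= 16))) && ((!(3*arr[j + 1] < -1)) ==> 4*lim + 3*y >= j + 11)
Before arr[lim] := 3*j: (3*store(arr, lim, 3*j)[j + 1] < -1 ==> ((6*y < -2 ==> ((6*y < -2 ==> ((!(6*y < -2)) && 12*y >= 16)) && ((!(6*y < -2)) ==> 12*y >= 16))) && ((!(6*y < -2)) ==> 4*lim >= 16))) && ((!(3*store(arr, lim, 3*j)[j + 1] < -1)) ==> 4*lim + 3*y >= j + 11)
Before skip: (3*store(arr, lim, 3*j)[j + 1] < -1 ==> ((6*y < -2 ==> ((6*y < -2 ==> ((!(6*y < -2)) && 12*y >= 16)) && ((!(6*y < -2)) ==> 12*y >= 16))) && ((!(6*y < -2)) ==> 4*lim >= 16))) && ((!(3*store(arr, lim, 3*j)[j + 1] < -1)) ==> 4*lim + 3*y >= j + 11)
Answer: WP = (3*store(arr, lim, 3*j)[j + 1] < -1 ==> ((6*y < -2 ==> ((6*y < -2 ==> ((!(6*y < -2)) && 12*y >= 16)) && ((!(6*y < -2)) ==> 12*y >= 16))) && ((!(6*y < -2)) ==> 4*lim >= 16))) && ((!(3*store(arr, lim, 3*j)[j + 1] < -1)) ==> 4*lim + 3*y >= j + 11)


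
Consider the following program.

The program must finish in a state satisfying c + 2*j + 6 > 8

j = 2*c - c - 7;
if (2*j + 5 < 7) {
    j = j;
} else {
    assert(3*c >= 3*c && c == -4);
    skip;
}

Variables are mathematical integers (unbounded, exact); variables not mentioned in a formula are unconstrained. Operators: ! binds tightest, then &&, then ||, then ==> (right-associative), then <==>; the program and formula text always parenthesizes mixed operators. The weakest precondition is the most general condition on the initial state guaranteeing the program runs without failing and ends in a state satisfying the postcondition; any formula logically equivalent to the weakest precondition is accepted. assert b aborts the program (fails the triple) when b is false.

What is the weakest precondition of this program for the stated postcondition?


Working backward. After the program, the postcondition c + 2*j + 6 > 8 must hold; in canonical form it is c + 2*j > 2.
Then branch requires c + 2*j > 2; else branch requires c == -4 && c + 2*j > 2.
Before the if: (2*j < 2 ==> c + 2*j > 2) && ((!(2*j < 2)) ==> (c == -4 && c + 2*j > 2))
Before j := 2*c - c - 7: (2*c < 16 ==> 3*c > 16) && ((!(2*c < 16)) ==> (c == -4 && 3*c > 16))
Answer: WP = (2*c < 16 ==> 3*c > 16) && ((!(2*c < 16)) ==> (c == -4 && 3*c > 16))


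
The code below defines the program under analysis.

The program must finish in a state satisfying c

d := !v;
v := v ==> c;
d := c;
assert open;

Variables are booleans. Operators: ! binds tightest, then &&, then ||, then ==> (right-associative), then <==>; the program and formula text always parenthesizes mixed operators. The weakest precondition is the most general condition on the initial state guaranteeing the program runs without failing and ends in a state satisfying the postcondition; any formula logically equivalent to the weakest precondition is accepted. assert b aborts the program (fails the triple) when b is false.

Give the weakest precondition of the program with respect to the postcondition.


Working backward. After the program, c must hold.
Before assert open: open && c
Before d := c: open && c
Before v := v ==> c: open && c
Before d := !v: open && c
Answer: WP = open && c


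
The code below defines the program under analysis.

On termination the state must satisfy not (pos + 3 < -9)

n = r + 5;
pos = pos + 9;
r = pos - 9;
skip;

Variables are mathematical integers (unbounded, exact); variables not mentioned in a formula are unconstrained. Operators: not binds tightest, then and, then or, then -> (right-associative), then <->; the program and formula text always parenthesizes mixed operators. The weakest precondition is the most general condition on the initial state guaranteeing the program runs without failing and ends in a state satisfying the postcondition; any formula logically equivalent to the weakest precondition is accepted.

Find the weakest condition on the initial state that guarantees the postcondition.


Working backward. After the program, the postcondition not (pos + 3 < -9) must hold; in canonical form it is not (pos < -12).
Before skip: not (pos < -12)
Before r := pos - 9: not (pos < -12)
Before pos := pos + 9: not (pos < -21)
Before n := r + 5: not (pos < -21)
Answer: WP = not (pos < -21)
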